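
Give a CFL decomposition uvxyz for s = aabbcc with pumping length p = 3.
u='aa', v='b', x='b', y='c', z='c'

For s = aabbcc with pumping length p = 3:

One valid decomposition:
- u = 'aa'
- v = 'b'
- x = 'b'
- y = 'c'
- z = 'c'

Verification:
- uvxyz = 'aa' + 'b' + 'b' + 'c' + 'c' = aabbcc ✓
- |vxy| = |'bbc'| = 3 ≤ 3 ✓
- |vy| = |'bc'| = 2 > 0 ✓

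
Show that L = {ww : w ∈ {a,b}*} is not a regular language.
Assume for contradiction that L is regular, and let p ≥ 1 be the pumping length given by the pumping lemma.
Choose s = a^p b a^p b. Then s ∈ L (take w = a^p b) and |s| = 2p + 2 ≥ p.
By the pumping lemma, s = xyz for some x, y, z with |xy| ≤ p, |y| ≥ 1, and xy^i z ∈ L for every i ≥ 0.
Since |xy| ≤ p and the first p symbols of s are all a's, y = a^k for some k with 1 ≤ k ≤ p.

Take i = 2: t = xy²z = a^(p + k) b a^p b.
Suppose t = uu for some string u. The string t contains exactly two b's and ends in b, so u contains exactly one b and ends in b; hence u = a^j b for some j, and uu = a^j b a^j b. Comparing with t = a^(p + k) b a^p b forces j = p + k (first block) and j = p (second block), which is impossible since k ≥ 1. So t ∉ L.

This contradicts the pumping lemma, which requires xy^i z ∈ L for all i ≥ 0.
Hence L = {ww : w ∈ {a,b}*} is not regular. ∎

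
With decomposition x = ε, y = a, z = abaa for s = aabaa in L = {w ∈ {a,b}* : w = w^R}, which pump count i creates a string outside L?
i = 2

xy²z = ε · aa · abaa = aaabaa; aaabaa reversed is aabaaa ≠ aaabaa, so it is not a palindrome and is not in L.
(Other choices also work, e.g. i = 0, 3; only i = 1 is guaranteed to stay in L since xy¹z = s.)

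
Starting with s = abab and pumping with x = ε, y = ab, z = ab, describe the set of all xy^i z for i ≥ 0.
{xy^i z : i ≥ 0} = {(ab)^(i+1) : i ≥ 0} = {ab, abab, ababab, ...}

With x = ε, y = ab, z = ab: Pumping 'ab' gives strings of alternating a's and b's.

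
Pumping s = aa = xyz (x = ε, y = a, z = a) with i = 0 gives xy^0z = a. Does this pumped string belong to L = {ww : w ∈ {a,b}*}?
No

xy⁰z = ε · ε · a = a.
a has odd length 1, so it cannot be written as ww and is not in L.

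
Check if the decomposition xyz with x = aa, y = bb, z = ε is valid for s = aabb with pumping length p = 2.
Violated: |xy| ≤ p

The decomposition x = aa, y = bb, z = ε for s = aabb with p = 2
violates the constraint: |xy| ≤ p

|xy| = |aabb| = 4 > 2 = p. The decomposition puts too many characters in xy.

Pumping lemma constraints:
1. xyz = s (decomposition is valid)
2. |xy| ≤ p
3. |y| > 0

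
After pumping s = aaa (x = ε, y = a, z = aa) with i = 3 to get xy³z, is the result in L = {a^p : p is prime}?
Yes

xy³z = ε · aaa · aa = aaaaa.
aaaaa has length 5, which is prime, so it is in L.
(A single pumped string landing in L is not a contradiction by itself; a non-regularity proof needs some i for which xy^i z ∉ L, for every admissible decomposition.)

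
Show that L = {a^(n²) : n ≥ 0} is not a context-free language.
Assume for contradiction that L is context-free, and let p ≥ 1 be the pumping length given by the pumping lemma for CFLs.
Choose s = a^(p²). Then s ∈ L and |s| = p² ≥ p.
By the CFL pumping lemma, s = uvxyz for some u, v, x, y, z with |vxy| ≤ p, |vy| ≥ 1, and uv^i xy^i z ∈ L for every i ≥ 0.
All symbols are a's, so only lengths matter: let k = |vy|, with 1 ≤ k ≤ |vxy| ≤ p.

Take i = 2: |uv²xy²z| = p² + k, and p² < p² + k ≤ p² + p < (p + 1)².
So the length lies strictly between consecutive squares and is not a perfect square; uv²xy²z ∉ L.

This contradicts the CFL pumping lemma, which requires uv^i xy^i z ∈ L for all i ≥ 0.
Hence L = {a^(n²) : n ≥ 0} is not context-free. ∎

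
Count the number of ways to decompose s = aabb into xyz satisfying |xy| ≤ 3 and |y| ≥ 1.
6

For s = 'aabb' with pumping length p = 3:

Constraints: |xy| ≤ 3, |y| > 0

Valid decompositions (|xy| ≤ p, |y| ≥ 1):
  • x='', y='a', z='abb'
  • x='a', y='a', z='bb'
  • x='', y='aa', z='bb'
  • x='aa', y='b', z='b'
  • x='a', y='ab', z='b'
  • x='', y='aab', z='b'

Total count: 6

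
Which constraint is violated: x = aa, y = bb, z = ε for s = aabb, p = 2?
Violated: |xy| ≤ p

The decomposition x = aa, y = bb, z = ε for s = aabb with p = 2
violates the constraint: |xy| ≤ p

|xy| = |aabb| = 4 > 2 = p. The decomposition puts too many characters in xy.

Pumping lemma constraints:
1. xyz = s (decomposition is valid)
2. |xy| ≤ p
3. |y| > 0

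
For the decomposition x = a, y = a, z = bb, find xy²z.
aaabb

Given x = 'a', y = 'a', z = 'bb' and i = 2:

xy^2z = x + y·y·...·y (2 times) + z
       = 'a' + 'a'^2 + 'bb'
       = 'a' + 'aa' + 'bb'
       = 'aaabb'

The pumped string is 'aaabb' with length 5.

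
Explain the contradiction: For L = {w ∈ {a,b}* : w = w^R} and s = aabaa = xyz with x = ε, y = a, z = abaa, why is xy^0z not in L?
xy⁰z = abaa ∉ L

Pumping with i = 0 replaces y = a by y⁰ = ε:
- Original: s = xyz = aabaa; aabaa reversed is aabaa, the same string, so it is a palindrome and is in L
- Pumped: xy⁰z = ε · ε · abaa = abaa
- abaa reversed is aaba ≠ abaa, so it is not a palindrome and is not in L

The pumping lemma would require xy⁰z ∈ L, so this decomposition yields a contradiction.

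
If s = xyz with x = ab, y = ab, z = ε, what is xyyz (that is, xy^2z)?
ababab

Given x = 'ab', y = 'ab', z = '' and i = 2:

xy^2z = x + y·y·...·y (2 times) + z
       = 'ab' + 'ab'^2 + ''
       = 'ab' + 'abab' + ''
       = 'ababab'

The pumped string is 'ababab' with length 6.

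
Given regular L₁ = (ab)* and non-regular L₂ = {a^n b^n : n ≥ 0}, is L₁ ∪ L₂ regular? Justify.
No — L₁ ∪ L₂ is not regular.

Let U = (ab)* ∪ {a^n b^n}. If U were regular, then U ∩ aa*bb* would be regular (closure under intersection with a regular language). But (ab)* ∩ aa*bb* = {ab} and {a^n b^n} ∩ aa*bb* = {a^n b^n : n ≥ 1}, so U ∩ aa*bb* = {a^n b^n : n ≥ 1}, which is not regular. Hence U is not regular.

Note that the bare facts "L₁ regular, L₂ non-regular" do not settle the question by themselves: the closure of regular languages under ∪, ∩, complement and difference applies only when BOTH operands are regular. With a non-regular operand the result can come out regular or non-regular depending on the specific languages, so one has to work out L₁ ∪ L₂ for this particular pair, as above.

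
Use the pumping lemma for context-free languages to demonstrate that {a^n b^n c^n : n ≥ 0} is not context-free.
Assume for contradiction that L is context-free, and let p ≥ 1 be the pumping length given by the pumping lemma for CFLs.
Choose s = a^p b^p c^p. Then s ∈ L and |s| = 3p ≥ p.
By the CFL pumping lemma, s = uvxyz for some u, v, x, y, z with |vxy| ≤ p, |vy| ≥ 1, and uv^i xy^i z ∈ L for every i ≥ 0.

Because |vxy| ≤ p, the window vxy cannot contain both an a and a c: any substring of s containing both must include the entire block b^p plus at least one a and one c, so it has length ≥ p + 2 > p.
Hence at least one of the letters a, c does not occur in vy at all.

Take i = 0: the string uxz is obtained from s by deleting |vy| ≥ 1 symbols, so |uxz| = 3p − |vy| < 3p.
But the letter (a or c) that does not occur in vy still occurs exactly p times in uxz. Every string of L with exactly p copies of some letter is a^p b^p c^p, of length 3p. Since |uxz| < 3p, uxz ∉ L.

This contradicts the CFL pumping lemma, which requires uv^i xy^i z ∈ L for all i ≥ 0.
Hence L = {a^n b^n c^n : n ≥ 0} is not context-free. ∎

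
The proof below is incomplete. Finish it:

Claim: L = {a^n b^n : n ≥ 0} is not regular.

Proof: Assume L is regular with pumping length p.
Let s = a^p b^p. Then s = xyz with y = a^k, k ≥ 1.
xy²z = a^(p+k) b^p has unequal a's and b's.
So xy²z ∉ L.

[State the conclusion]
This contradicts the pumping lemma for regular languages,
which guarantees xy^i z ∈ L for all i ≥ 0.

Since our assumption that L is regular leads to a contradiction,
we conclude that L = {a^n b^n : n ≥ 0} is NOT regular. ∎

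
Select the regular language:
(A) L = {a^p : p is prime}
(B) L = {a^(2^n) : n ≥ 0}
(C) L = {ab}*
(C) {ab}*

(C) L = {ab}* is regular.

This can be recognized by a finite automaton (DFA/NFA).
Regular expressions like {ab}* define regular languages.

The other choices are not regular:
- {a^(2^n) : n ≥ 0}: After pumping, length is no longer a power of 2
- {a^p : p is prime}: After pumping, the length becomes composite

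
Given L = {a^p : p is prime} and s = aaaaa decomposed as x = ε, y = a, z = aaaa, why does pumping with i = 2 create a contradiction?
xy²z = aaaaaa ∉ L

Pumping with i = 2 replaces y = a by y² = aa:
- Original: s = xyz = aaaaa; aaaaa has length 5, which is prime, so it is in L
- Pumped: xy²z = ε · aa · aaaa = aaaaaa
- aaaaaa has length 6 = 2 × 3, which is not prime, so it is not in L

The pumping lemma would require xy²z ∈ L, so this decomposition yields a contradiction.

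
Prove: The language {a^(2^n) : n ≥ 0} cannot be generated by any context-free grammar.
Assume for contradiction that L is context-free, and let p ≥ 1 be the pumping length given by the pumping lemma for CFLs.
Choose s = a^(2^p). Then s ∈ L and |s| = 2^p ≥ p.
By the CFL pumping lemma, s = uvxyz for some u, v, x, y, z with |vxy| ≤ p, |vy| ≥ 1, and uv^i xy^i z ∈ L for every i ≥ 0.
All symbols are a's, so only lengths matter: let k = |vy|, with 1 ≤ k ≤ |vxy| ≤ p < 2^p.

Take i = 2: |uv²xy²z| = 2^p + k, and 2^p < 2^p + k < 2^p + 2^p = 2^(p+1).
So the length lies strictly between consecutive powers of two and is not a power of 2; uv²xy²z ∉ L.

This contradicts the CFL pumping lemma, which requires uv^i xy^i z ∈ L for all i ≥ 0.
Hence L = {a^(2^n) : n ≥ 0} is not context-free. ∎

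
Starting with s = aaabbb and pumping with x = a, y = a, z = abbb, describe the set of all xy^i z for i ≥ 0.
{xy^i z : i ≥ 0} = {a^(2+i) b^3 : i ≥ 0} = {aabbb, aaabbb, aaaabbb, ...}

With x = a, y = a, z = abbb: Starting with aaabbb and pumping the second 'a', we get strings with 2+i a's followed by 3 b's for i = 0, 1, 2, ...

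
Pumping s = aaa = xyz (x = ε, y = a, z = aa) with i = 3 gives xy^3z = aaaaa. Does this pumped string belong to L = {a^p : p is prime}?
Yes

xy³z = ε · aaa · aa = aaaaa.
aaaaa has length 5, which is prime, so it is in L.
(A single pumped string landing in L is not a contradiction by itself; a non-regularity proof needs some i for which xy^i z ∉ L, for every admissible decomposition.)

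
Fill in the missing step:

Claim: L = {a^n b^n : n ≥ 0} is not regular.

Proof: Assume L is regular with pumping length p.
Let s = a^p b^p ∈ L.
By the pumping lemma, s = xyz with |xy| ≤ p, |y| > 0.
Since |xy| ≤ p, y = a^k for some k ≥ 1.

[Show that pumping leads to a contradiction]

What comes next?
Consider xy²z = a^(p+k) b^p.

Since k ≥ 1, we have p + k > p.
So xy²z has more a's than b's: (p+k) a's vs p b's.
This means xy²z ∉ L because a^n b^n requires equal counts.

This contradicts the pumping lemma which states xy²z ∈ L.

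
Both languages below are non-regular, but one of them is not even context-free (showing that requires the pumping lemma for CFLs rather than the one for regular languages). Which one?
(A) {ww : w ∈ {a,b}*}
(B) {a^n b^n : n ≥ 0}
(A) {ww : w ∈ {a,b}*}

(A) {ww : w ∈ {a,b}*} requires the CFL pumping lemma.

- {a^n b^n : n ≥ 0} is context-free (but not regular)
  • Can be shown non-regular with the regular pumping lemma
  • After pumping, the number of a's and b's become unequal

- {ww : w ∈ {a,b}*} is NOT context-free
  • Requires the CFL pumping lemma to prove
  • Cannot verify equality of two arbitrary substrings

The CFL pumping lemma is "stronger" in that it can prove non-membership
in the larger class of context-free languages.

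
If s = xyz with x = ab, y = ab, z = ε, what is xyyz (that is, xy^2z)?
ababab

Given x = 'ab', y = 'ab', z = '' and i = 2:

xy^2z = x + y·y·...·y (2 times) + z
       = 'ab' + 'ab'^2 + ''
       = 'ab' + 'abab' + ''
       = 'ababab'

The pumped string is 'ababab' with length 6.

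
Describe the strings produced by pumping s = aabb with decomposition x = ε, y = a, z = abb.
{xy^i z : i ≥ 0} = {a^(i+1) b^2 : i ≥ 0} = {abb, aabb, aaabb, ...}

With x = ε, y = a, z = abb: Starting with aabb and pumping the first 'a' (z = abb keeps the second 'a'), we get strings with i+1 a's followed by 2 b's for i = 0, 1, 2, ...; note bb is not produced because z always contributes one a.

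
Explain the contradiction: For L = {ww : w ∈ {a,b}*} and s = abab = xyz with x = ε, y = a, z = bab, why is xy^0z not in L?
xy⁰z = bab ∉ L

Pumping with i = 0 replaces y = a by y⁰ = ε:
- Original: s = xyz = abab; abab splits into halves ab · ab, which are equal, so it is in L (w = ab)
- Pumped: xy⁰z = ε · ε · bab = bab
- bab has odd length 3, so it cannot be written as ww and is not in L

The pumping lemma would require xy⁰z ∈ L, so this decomposition yields a contradiction.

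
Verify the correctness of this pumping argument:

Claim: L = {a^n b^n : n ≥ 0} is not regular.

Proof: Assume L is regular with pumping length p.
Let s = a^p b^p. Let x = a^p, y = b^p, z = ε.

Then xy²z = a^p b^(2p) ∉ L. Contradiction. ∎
The proof is INCORRECT.

Error: The decomposition violates |xy| ≤ p.
With x = a^p and y = b^p, we have |xy| = 2p > p.
The pumping lemma requires |xy| ≤ p, so y must be within the first p characters.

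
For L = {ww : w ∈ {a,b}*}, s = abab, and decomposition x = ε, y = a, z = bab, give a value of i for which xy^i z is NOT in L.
i = 3

xy³z = ε · aaa · bab = aaabab; aaabab has length 6; its halves are aaa and bab, which differ, so it is not in L.
(Other choices also work, e.g. i = 0, 2; only i = 1 is guaranteed to stay in L since xy¹z = s.)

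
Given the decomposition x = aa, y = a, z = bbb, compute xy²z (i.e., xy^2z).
aaaabbb

Given x = 'aa', y = 'a', z = 'bbb' and i = 2:

xy^2z = x + y·y·...·y (2 times) + z
       = 'aa' + 'a'^2 + 'bbb'
       = 'aa' + 'aa' + 'bbb'
       = 'aaaabbb'

The pumped string is 'aaaabbb' with length 7.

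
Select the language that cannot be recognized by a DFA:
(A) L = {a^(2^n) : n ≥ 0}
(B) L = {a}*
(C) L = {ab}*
(A) {a^(2^n) : n ≥ 0}

(A) L = {a^(2^n) : n ≥ 0} is NOT regular.

The pumping lemma can be used to prove this:
After pumping, length is no longer a power of 2

The other languages are regular because they can be recognized by finite automata.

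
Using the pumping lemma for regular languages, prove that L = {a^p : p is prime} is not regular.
Assume for contradiction that L is regular, and let p ≥ 1 be the pumping length given by the pumping lemma.
Choose a prime q with q ≥ p (one exists because there are infinitely many primes) and let s = a^q. Then s ∈ L and |s| = q ≥ p.
By the pumping lemma, s = xyz for some x, y, z with |xy| ≤ p, |y| ≥ 1, and xy^i z ∈ L for every i ≥ 0.
Here y = a^k for some k with 1 ≤ k ≤ p, and xy^i z = a^(q + (i − 1)k) for every i ≥ 0.

Take i = q + 1: |xy^(q+1) z| = q + qk = q(k + 1).
Both factors satisfy q ≥ 2 and k + 1 ≥ 2, so q(k + 1) is composite, and xy^(q+1) z ∉ L.

This contradicts the pumping lemma, which requires xy^i z ∈ L for all i ≥ 0.
Hence L = {a^p : p is prime} is not regular. ∎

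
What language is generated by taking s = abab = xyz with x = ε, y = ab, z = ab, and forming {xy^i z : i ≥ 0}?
{xy^i z : i ≥ 0} = {(ab)^(i+1) : i ≥ 0} = {ab, abab, ababab, ...}

With x = ε, y = ab, z = ab: Pumping 'ab' gives strings of alternating a's and b's.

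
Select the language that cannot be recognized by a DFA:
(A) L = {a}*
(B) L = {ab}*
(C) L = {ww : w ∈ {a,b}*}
(C) {ww : w ∈ {a,b}*}

(C) L = {ww : w ∈ {a,b}*} is NOT regular.

The pumping lemma can be used to prove this:
After pumping, the two halves no longer match

The other languages are regular because they can be recognized by finite automata.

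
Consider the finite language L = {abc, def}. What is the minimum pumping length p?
p = 4

For a finite language L, the pumping lemma holds vacuously if p > max|s| for s ∈ L.

The longest string in L = {abc, def} has length 3.
If p = 4, then no string s ∈ L has |s| ≥ p, so the condition is vacuously true.

The minimum pumping length is p = 4.

Why no smaller p works: for any p ≤ 3, the longest string s ∈ L has |s| = 3 ≥ p, so it would
have to be pumpable; but pumping up (i = 2, 3, ...) produces ever longer strings, which cannot all lie in the
finite language L. So the pumping property fails for every p ≤ 3.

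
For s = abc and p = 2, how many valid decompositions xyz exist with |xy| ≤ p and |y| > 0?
3

For s = 'abc' with pumping length p = 2:

Constraints: |xy| ≤ 2, |y| > 0

Valid decompositions (|xy| ≤ p, |y| ≥ 1):
  • x='', y='a', z='bc'
  • x='a', y='b', z='c'
  • x='', y='ab', z='c'

Total count: 3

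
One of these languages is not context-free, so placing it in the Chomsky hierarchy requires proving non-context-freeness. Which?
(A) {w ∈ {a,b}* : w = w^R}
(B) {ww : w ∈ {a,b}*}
(B) {ww : w ∈ {a,b}*}

(B) {ww : w ∈ {a,b}*} requires the CFL pumping lemma.

- {w ∈ {a,b}* : w = w^R} is context-free (but not regular)
  • Can be shown non-regular with the regular pumping lemma
  • After pumping, the string is no longer symmetric

- {ww : w ∈ {a,b}*} is NOT context-free
  • Requires the CFL pumping lemma to prove
  • Cannot verify equality of two arbitrary substrings

The CFL pumping lemma is "stronger" in that it can prove non-membership
in the larger class of context-free languages.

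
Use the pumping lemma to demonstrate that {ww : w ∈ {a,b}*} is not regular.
Assume for contradiction that L is regular, and let p ≥ 1 be the pumping length given by the pumping lemma.
Choose s = a^p b a^p b. Then s ∈ L (take w = a^p b) and |s| = 2p + 2 ≥ p.
By the pumping lemma, s = xyz for some x, y, z with |xy| ≤ p, |y| ≥ 1, and xy^i z ∈ L for every i ≥ 0.
Since |xy| ≤ p and the first p symbols of s are all a's, y = a^k for some k with 1 ≤ k ≤ p.

Take i = 2: t = xy²z = a^(p + k) b a^p b.
Suppose t = uu for some string u. The string t contains exactly two b's and ends in b, so u contains exactly one b and ends in b; hence u = a^j b for some j, and uu = a^j b a^j b. Comparing with t = a^(p + k) b a^p b forces j = p + k (first block) and j = p (second block), which is impossible since k ≥ 1. So t ∉ L.

This contradicts the pumping lemma, which requires xy^i z ∈ L for all i ≥ 0.
Hence L = {ww : w ∈ {a,b}*} is not regular. ∎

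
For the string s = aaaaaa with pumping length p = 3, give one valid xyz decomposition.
x = 'a', y = 'aa', z = 'aaa'

For s = aaaaaa and p = 3, one valid decomposition is:
- x = 'a' (length 1)
- y = 'aa' (length 2)
- z = 'aaa' (length 3)

Verification:
- xyz = 'a' + 'aa' + 'aaa' = aaaaaa ✓
- |xy| = 3 ≤ 3 ✓
- |y| = 2 > 0 ✓

All pumping lemma constraints are satisfied.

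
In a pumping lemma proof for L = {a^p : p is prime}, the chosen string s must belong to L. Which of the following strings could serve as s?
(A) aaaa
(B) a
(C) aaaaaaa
(C) aaaaaaa

The pumping lemma is applied to a string s that lies in L, so first check membership of each option:
- (A) aaaa has length 4 = 2 × 2, which is not prime, so it is not in L ✗
- (B) a has length 1, which is not prime, so it is not in L ✗
- (C) aaaaaaa has length 7, which is prime, so it is in L ✓

Only (C) aaaaaaa is in L, so it is the only candidate that could play the role of s.
(In a complete proof one picks s in terms of the pumping length p so that |s| ≥ p is guaranteed; a fixed string like aaaaaaa illustrates the shape of such an s.)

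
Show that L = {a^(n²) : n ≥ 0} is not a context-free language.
Assume for contradiction that L is context-free, and let p ≥ 1 be the pumping length given by the pumping lemma for CFLs.
Choose s = a^(p²). Then s ∈ L and |s| = p² ≥ p.
By the CFL pumping lemma, s = uvxyz for some u, v, x, y, z with |vxy| ≤ p, |vy| ≥ 1, and uv^i xy^i z ∈ L for every i ≥ 0.
All symbols are a's, so only lengths matter: let k = |vy|, with 1 ≤ k ≤ |vxy| ≤ p.

Take i = 2: |uv²xy²z| = p² + k, and p² < p² + k ≤ p² + p < (p + 1)².
So the length lies strictly between consecutive squares and is not a perfect square; uv²xy²z ∉ L.

This contradicts the CFL pumping lemma, which requires uv^i xy^i z ∈ L for all i ≥ 0.
Hence L = {a^(n²) : n ≥ 0} is not context-free. ∎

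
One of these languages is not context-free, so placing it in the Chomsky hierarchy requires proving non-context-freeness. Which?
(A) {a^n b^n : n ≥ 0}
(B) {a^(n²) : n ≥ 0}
(B) {a^(n²) : n ≥ 0}

(B) {a^(n²) : n ≥ 0} requires the CFL pumping lemma.

- {a^n b^n : n ≥ 0} is context-free (but not regular)
  • Can be shown non-regular with the regular pumping lemma
  • After pumping, the number of a's and b's become unequal

- {a^(n²) : n ≥ 0} is NOT context-free
  • Requires the CFL pumping lemma to prove
  • Gaps between squares grow unboundedly

The CFL pumping lemma is "stronger" in that it can prove non-membership
in the larger class of context-free languages.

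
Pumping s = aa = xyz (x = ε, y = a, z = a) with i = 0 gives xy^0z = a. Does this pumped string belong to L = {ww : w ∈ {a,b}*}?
No

xy⁰z = ε · ε · a = a.
a has odd length 1, so it cannot be written as ww and is not in L.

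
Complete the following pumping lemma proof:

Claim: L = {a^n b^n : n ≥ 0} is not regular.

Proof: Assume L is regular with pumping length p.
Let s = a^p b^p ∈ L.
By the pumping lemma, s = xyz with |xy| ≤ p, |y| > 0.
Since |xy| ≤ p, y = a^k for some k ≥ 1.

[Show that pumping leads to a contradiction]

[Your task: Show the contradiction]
Consider xy²z = a^(p+k) b^p.

Since k ≥ 1, we have p + k > p.
So xy²z has more a's than b's: (p+k) a's vs p b's.
This means xy²z ∉ L because a^n b^n requires equal counts.

This contradicts the pumping lemma which states xy²z ∈ L.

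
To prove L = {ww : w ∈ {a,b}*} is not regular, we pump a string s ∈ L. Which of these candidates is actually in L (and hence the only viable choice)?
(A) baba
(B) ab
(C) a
(A) baba

The pumping lemma is applied to a string s that lies in L, so first check membership of each option:
- (A) baba splits into halves ba · ba, which are equal, so it is in L (w = ba) ✓
- (B) ab has length 2; its halves are a and b, which differ, so it is not in L ✗
- (C) a has odd length 1, so it cannot be written as ww and is not in L ✗

Only (A) baba is in L, so it is the only candidate that could play the role of s.
(In a complete proof one picks s in terms of the pumping length p so that |s| ≥ p is guaranteed; a fixed string like baba illustrates the shape of such an s.)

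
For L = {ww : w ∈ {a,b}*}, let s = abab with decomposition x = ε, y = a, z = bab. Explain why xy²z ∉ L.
xy²z = aabab ∉ L

Pumping with i = 2 replaces y = a by y² = aa:
- Original: s = xyz = abab; abab splits into halves ab · ab, which are equal, so it is in L (w = ab)
- Pumped: xy²z = ε · aa · bab = aabab
- aabab has odd length 5, so it cannot be written as ww and is not in L

The pumping lemma would require xy²z ∈ L, so this decomposition yields a contradiction.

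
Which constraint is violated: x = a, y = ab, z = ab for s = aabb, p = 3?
Violated: xyz = s

The decomposition x = a, y = ab, z = ab for s = aabb with p = 3
violates the constraint: xyz = s

xyz = 'a' + 'ab' + 'ab' = 'aabab' ≠ 'aabb' = s. The decomposition doesn't reconstruct s.

Pumping lemma constraints:
1. xyz = s (decomposition is valid)
2. |xy| ≤ p
3. |y| > 0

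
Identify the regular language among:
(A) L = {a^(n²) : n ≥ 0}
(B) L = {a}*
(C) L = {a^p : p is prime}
(B) {a}*

(B) L = {a}* is regular.

This can be recognized by a finite automaton (DFA/NFA).
Regular expressions like {a}* define regular languages.

The other choices are not regular:
- {a^p : p is prime}: After pumping, the length becomes composite
- {a^(n²) : n ≥ 0}: After pumping, length is no longer a perfect square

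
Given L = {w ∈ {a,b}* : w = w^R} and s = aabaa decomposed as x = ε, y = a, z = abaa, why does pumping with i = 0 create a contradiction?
xy⁰z = abaa ∉ L

Pumping with i = 0 replaces y = a by y⁰ = ε:
- Original: s = xyz = aabaa; aabaa reversed is aabaa, the same string, so it is a palindrome and is in L
- Pumped: xy⁰z = ε · ε · abaa = abaa
- abaa reversed is aaba ≠ abaa, so it is not a palindrome and is not in L

The pumping lemma would require xy⁰z ∈ L, so this decomposition yields a contradiction.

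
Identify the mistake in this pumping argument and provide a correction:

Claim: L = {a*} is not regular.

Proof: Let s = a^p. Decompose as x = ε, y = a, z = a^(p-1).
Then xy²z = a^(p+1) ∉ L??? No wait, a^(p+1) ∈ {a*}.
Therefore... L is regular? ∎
Error: The proof attempts to show a*  is not regular, but a* IS regular!

Correction: a* is a regular language (recognized by a simple DFA with one accepting state and self-loop on 'a'). The pumping lemma can only prove non-regularity, not regularity. For regular languages, pumping always works.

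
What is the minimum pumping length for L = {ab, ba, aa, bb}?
p = 3

For a finite language L, the pumping lemma holds vacuously if p > max|s| for s ∈ L.

The longest string in L = {ab, ba, aa, bb} has length 2.
If p = 3, then no string s ∈ L has |s| ≥ p, so the condition is vacuously true.

The minimum pumping length is p = 3.

Why no smaller p works: for any p ≤ 2, the longest string s ∈ L has |s| = 2 ≥ p, so it would
have to be pumpable; but pumping up (i = 2, 3, ...) produces ever longer strings, which cannot all lie in the
finite language L. So the pumping property fails for every p ≤ 2.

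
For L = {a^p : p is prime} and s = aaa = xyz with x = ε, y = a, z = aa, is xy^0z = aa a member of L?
Yes

xy⁰z = ε · ε · aa = aa.
aa has length 2, which is prime, so it is in L.
(A single pumped string landing in L is not a contradiction by itself; a non-regularity proof needs some i for which xy^i z ∉ L, for every admissible decomposition.)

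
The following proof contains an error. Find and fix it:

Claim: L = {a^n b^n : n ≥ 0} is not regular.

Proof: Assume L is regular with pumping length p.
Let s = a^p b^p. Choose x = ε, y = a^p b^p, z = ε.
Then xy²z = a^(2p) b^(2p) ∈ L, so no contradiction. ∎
Error: The decomposition violates |xy| ≤ p. With y = a^p b^p, |xy| = |y| = 2p > p. (The proof also miscomputes xy²z, which would be a^p b^p a^p b^p rather than a^(2p) b^(2p), and it wrongly treats one harmless decomposition as settling the matter — the prover does not get to choose the decomposition.)

Correction: The pumping lemma requires |xy| ≤ p, and the argument must handle every decomposition satisfying |xy| ≤ p, |y| ≥ 1. Since s starts with p a's, any such y consists only of a's, say y = a^k with k ≥ 1. Then xy²z = a^(p+k) b^p has unequal numbers of a's and b's, so xy²z ∉ L — the required contradiction.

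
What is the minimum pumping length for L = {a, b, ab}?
p = 3

For a finite language L, the pumping lemma holds vacuously if p > max|s| for s ∈ L.

The longest string in L = {a, b, ab} has length 2.
If p = 3, then no string s ∈ L has |s| ≥ p, so the condition is vacuously true.

The minimum pumping length is p = 3.

Why no smaller p works: for any p ≤ 2, the longest string s ∈ L has |s| = 2 ≥ p, so it would
have to be pumpable; but pumping up (i = 2, 3, ...) produces ever longer strings, which cannot all lie in the
finite language L. So the pumping property fails for every p ≤ 2.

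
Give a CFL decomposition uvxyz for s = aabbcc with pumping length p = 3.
u='aa', v='b', x='b', y='c', z='c'

For s = aabbcc with pumping length p = 3:

One valid decomposition:
- u = 'aa'
- v = 'b'
- x = 'b'
- y = 'c'
- z = 'c'

Verification:
- uvxyz = 'aa' + 'b' + 'b' + 'c' + 'c' = aabbcc ✓
- |vxy| = |'bbc'| = 3 ≤ 3 ✓
- |vy| = |'bc'| = 2 > 0 ✓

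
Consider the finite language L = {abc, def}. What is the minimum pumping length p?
p = 4

For a finite language L, the pumping lemma holds vacuously if p > max|s| for s ∈ L.

The longest string in L = {abc, def} has length 3.
If p = 4, then no string s ∈ L has |s| ≥ p, so the condition is vacuously true.

The minimum pumping length is p = 4.

Why no smaller p works: for any p ≤ 3, the longest string s ∈ L has |s| = 3 ≥ p, so it would
have to be pumpable; but pumping up (i = 2, 3, ...) produces ever longer strings, which cannot all lie in the
finite language L. So the pumping property fails for every p ≤ 3.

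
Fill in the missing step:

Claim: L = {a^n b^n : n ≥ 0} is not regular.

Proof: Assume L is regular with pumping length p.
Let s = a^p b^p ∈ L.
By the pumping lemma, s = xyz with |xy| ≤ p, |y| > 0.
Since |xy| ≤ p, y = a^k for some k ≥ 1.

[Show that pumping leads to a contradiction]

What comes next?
Consider xy²z = a^(p+k) b^p.

Since k ≥ 1, we have p + k > p.
So xy²z has more a's than b's: (p+k) a's vs p b's.
This means xy²z ∉ L because a^n b^n requires equal counts.

This contradicts the pumping lemma which states xy²z ∈ L.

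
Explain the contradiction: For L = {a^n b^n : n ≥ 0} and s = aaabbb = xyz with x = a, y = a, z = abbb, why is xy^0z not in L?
xy⁰z = aabbb ∉ L

Pumping with i = 0 replaces y = a by y⁰ = ε:
- Original: s = xyz = aaabbb; aaabbb = a^3 b^3 has equal counts (3 = 3), so it is in L
- Pumped: xy⁰z = a · ε · abbb = aabbb
- aabbb has 2 a's and 3 b's; 2 ≠ 3, so it is not in L

The pumping lemma would require xy⁰z ∈ L, so this decomposition yields a contradiction.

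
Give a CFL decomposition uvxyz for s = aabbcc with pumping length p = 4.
u='a', v='a', x='bb', y='c', z='c'

For s = aabbcc with pumping length p = 4:

One valid decomposition:
- u = 'a'
- v = 'a'
- x = 'bb'
- y = 'c'
- z = 'c'

Verification:
- uvxyz = 'a' + 'a' + 'bb' + 'c' + 'c' = aabbcc ✓
- |vxy| = |'abbc'| = 4 ≤ 4 ✓
- |vy| = |'ac'| = 2 > 0 ✓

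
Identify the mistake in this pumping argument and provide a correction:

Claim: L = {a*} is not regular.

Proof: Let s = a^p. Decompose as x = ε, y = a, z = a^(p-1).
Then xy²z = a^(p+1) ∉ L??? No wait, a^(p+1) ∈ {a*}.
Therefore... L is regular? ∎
Error: The proof attempts to show a*  is not regular, but a* IS regular!

Correction: a* is a regular language (recognized by a simple DFA with one accepting state and self-loop on 'a'). The pumping lemma can only prove non-regularity, not regularity. For regular languages, pumping always works.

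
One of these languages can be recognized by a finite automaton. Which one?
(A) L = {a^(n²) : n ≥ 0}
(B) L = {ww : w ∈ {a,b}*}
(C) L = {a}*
(C) {a}*

(C) L = {a}* is regular.

This can be recognized by a finite automaton (DFA/NFA).
Regular expressions like {a}* define regular languages.

The other choices are not regular:
- {ww : w ∈ {a,b}*}: After pumping, the two halves no longer match
- {a^(n²) : n ≥ 0}: After pumping, length is no longer a perfect square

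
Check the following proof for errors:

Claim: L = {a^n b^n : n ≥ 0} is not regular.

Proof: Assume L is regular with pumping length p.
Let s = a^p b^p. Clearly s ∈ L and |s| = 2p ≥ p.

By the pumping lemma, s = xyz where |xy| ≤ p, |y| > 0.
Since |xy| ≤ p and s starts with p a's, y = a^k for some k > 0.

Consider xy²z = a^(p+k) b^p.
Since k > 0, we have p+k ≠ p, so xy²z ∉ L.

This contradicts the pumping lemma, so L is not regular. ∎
The proof is correct.

This proof is valid because:
1. The string s = a^p b^p is correctly in L
2. The decomposition analysis is correct: y must consist only of a's
3. The contradiction is valid: pumping increases a's but not b's
4. The conclusion follows logically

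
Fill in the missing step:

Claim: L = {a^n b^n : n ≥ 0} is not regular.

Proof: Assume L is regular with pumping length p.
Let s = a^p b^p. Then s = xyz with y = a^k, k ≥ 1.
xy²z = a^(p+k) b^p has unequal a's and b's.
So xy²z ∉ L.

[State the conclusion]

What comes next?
This contradicts the pumping lemma for regular languages,
which guarantees xy^i z ∈ L for all i ≥ 0.

Since our assumption that L is regular leads to a contradiction,
we conclude that L = {a^n b^n : n ≥ 0} is NOT regular. ∎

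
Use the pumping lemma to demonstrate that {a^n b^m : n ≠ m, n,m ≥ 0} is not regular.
Assume for contradiction that L is regular, and let p ≥ 1 be the pumping length given by the pumping lemma.
Choose s = a^p b^(p + p!). Then s ∈ L because p ≠ p + p! (as p! ≥ 1), and |s| ≥ p.
By the pumping lemma, s = xyz for some x, y, z with |xy| ≤ p, |y| ≥ 1, and xy^i z ∈ L for every i ≥ 0.
Since |xy| ≤ p and the first p symbols of s are all a's, y = a^k for some k with 1 ≤ k ≤ p.
For every i ≥ 0, xy^i z = a^(p + (i − 1)k) b^(p + p!).

Because 1 ≤ k ≤ p, k divides p!. Let t = p!/k (a positive integer) and take i = t + 1.
Then the number of a's is p + tk = p + p!, which equals the number of b's.
So xy^(t+1) z = a^(p + p!) b^(p + p!) has equally many a's and b's and is NOT in L.

This contradicts the pumping lemma, which requires xy^i z ∈ L for all i ≥ 0.
Hence L = {a^n b^m : n ≠ m, n,m ≥ 0} is not regular. ∎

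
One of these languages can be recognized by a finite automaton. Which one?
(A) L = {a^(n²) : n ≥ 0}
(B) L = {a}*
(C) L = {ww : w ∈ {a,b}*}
(B) {a}*

(B) L = {a}* is regular.

This can be recognized by a finite automaton (DFA/NFA).
Regular expressions like {a}* define regular languages.

The other choices are not regular:
- {a^(n²) : n ≥ 0}: After pumping, length is no longer a perfect square
- {ww : w ∈ {a,b}*}: After pumping, the two halves no longer match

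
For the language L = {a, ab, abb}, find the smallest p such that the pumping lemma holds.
p = 4

For a finite language L, the pumping lemma holds vacuously if p > max|s| for s ∈ L.

The longest string in L = {a, ab, abb} has length 3.
If p = 4, then no string s ∈ L has |s| ≥ p, so the condition is vacuously true.

The minimum pumping length is p = 4.

Why no smaller p works: for any p ≤ 3, the longest string s ∈ L has |s| = 3 ≥ p, so it would
have to be pumpable; but pumping up (i = 2, 3, ...) produces ever longer strings, which cannot all lie in the
finite language L. So the pumping property fails for every p ≤ 3.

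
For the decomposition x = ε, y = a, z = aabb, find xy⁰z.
aabb

Given x = '', y = 'a', z = 'aabb' and i = 0:

xy^0z = x + y·y·...·y (0 times) + z
       = '' + 'a'^0 + 'aabb'
       = '' + '' + 'aabb'
       = 'aabb'

The pumped string is 'aabb' with length 4.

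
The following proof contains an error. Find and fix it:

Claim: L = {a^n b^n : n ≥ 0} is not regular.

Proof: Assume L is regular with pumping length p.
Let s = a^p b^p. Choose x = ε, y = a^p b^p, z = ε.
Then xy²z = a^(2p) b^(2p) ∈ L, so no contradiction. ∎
Error: The decomposition violates |xy| ≤ p. With y = a^p b^p, |xy| = |y| = 2p > p. (The proof also miscomputes xy²z, which would be a^p b^p a^p b^p rather than a^(2p) b^(2p), and it wrongly treats one harmless decomposition as settling the matter — the prover does not get to choose the decomposition.)

Correction: The pumping lemma requires |xy| ≤ p, and the argument must handle every decomposition satisfying |xy| ≤ p, |y| ≥ 1. Since s starts with p a's, any such y consists only of a's, say y = a^k with k ≥ 1. Then xy²z = a^(p+k) b^p has unequal numbers of a's and b's, so xy²z ∉ L — the required contradiction.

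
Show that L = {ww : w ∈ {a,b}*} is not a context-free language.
Assume for contradiction that L is context-free, and let p ≥ 1 be the pumping length given by the pumping lemma for CFLs.
Choose s = a^p b^p a^p b^p. Then s ∈ L (take w = a^p b^p) and |s| = 4p ≥ p.
By the CFL pumping lemma, s = uvxyz for some u, v, x, y, z with |vxy| ≤ p, |vy| ≥ 1, and uv^i xy^i z ∈ L for every i ≥ 0.

Write s as four blocks A₁ B₁ A₂ B₂ with A₁ = A₂ = a^p and B₁ = B₂ = b^p. Since |vxy| ≤ p, the window vxy lies inside at most two adjacent blocks. Take i = 0 and let t = uxz, so |t| = 4p − |vy| with 1 ≤ |vy| ≤ p. If |t| is odd, t ∉ L immediately, so assume |vy| is even (hence |vy| ≥ 2) and |t|/2 = 2p − |vy|/2, which satisfies p ≤ |t|/2 ≤ 2p − 1.

Case 1 (vxy inside A₁B₁): t = a^(p−j) b^(p−l) a^p b^p with j + l = |vy|. The second half of t has length < 2p, so it is a suffix of the trailing a^p b^p and ends in b; the first half is a^(p−j) b^(p−l) a^((j+l)/2), which ends in a because (j+l)/2 ≥ 1. The halves differ, so t ∉ L.

Case 2 (vxy inside B₁A₂, straddling the middle): t = a^p b^(p−j) a^(p−l) b^p with j + l = |vy|. If t = ww, then w is a prefix of t of length ≥ p, so w begins with a^p; and w is a suffix of t of length ≥ p, so w ends with b^p. That forces |w| ≥ 2p, contradicting |w| = |t|/2 ≤ 2p − 1. So t ∉ L.

Case 3 (vxy inside A₂B₂): t = a^p b^p a^(p−j) b^(p−l) with j + l = |vy|. The first half of t is a prefix of a^p b^p, so it begins with a; the second half is b^((j+l)/2) a^(p−j) b^(p−l), which begins with b. The halves differ, so t ∉ L.

In every case uv⁰xy⁰z = uxz ∉ L.

This contradicts the CFL pumping lemma, which requires uv^i xy^i z ∈ L for all i ≥ 0.
Hence L = {ww : w ∈ {a,b}*} is not context-free. ∎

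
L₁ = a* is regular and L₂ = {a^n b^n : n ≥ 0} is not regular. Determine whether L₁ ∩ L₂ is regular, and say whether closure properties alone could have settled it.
Yes — L₁ ∩ L₂ is regular.

A string of a* contains no b's, and the only string of {a^n b^n} with no b's is ε (n = 0). So L₁ ∩ L₂ = {ε}, a finite language, which is regular.

Note that the bare facts "L₁ regular, L₂ non-regular" do not settle the question by themselves: the closure of regular languages under ∪, ∩, complement and difference applies only when BOTH operands are regular. With a non-regular operand the result can come out regular or non-regular depending on the specific languages, so one has to work out L₁ ∩ L₂ for this particular pair, as above.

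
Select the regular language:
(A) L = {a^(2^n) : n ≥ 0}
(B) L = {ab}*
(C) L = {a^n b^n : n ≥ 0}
(B) {ab}*

(B) L = {ab}* is regular.

This can be recognized by a finite automaton (DFA/NFA).
Regular expressions like {ab}* define regular languages.

The other choices are not regular:
- {a^n b^n : n ≥ 0}: After pumping, the number of a's and b's become unequal
- {a^(2^n) : n ≥ 0}: After pumping, length is no longer a power of 2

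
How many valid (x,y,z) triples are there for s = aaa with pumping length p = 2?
3

For s = 'aaa' with pumping length p = 2:

Constraints: |xy| ≤ 2, |y| > 0

Valid decompositions (|xy| ≤ p, |y| ≥ 1):
  • x='', y='a', z='aa'
  • x='a', y='a', z='a'
  • x='', y='aa', z='a'

Total count: 3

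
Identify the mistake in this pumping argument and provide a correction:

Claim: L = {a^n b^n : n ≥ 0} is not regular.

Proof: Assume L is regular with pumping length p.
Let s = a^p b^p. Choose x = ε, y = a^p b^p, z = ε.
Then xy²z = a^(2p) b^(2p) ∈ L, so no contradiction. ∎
Error: The decomposition violates |xy| ≤ p. With y = a^p b^p, |xy| = |y| = 2p > p. (The proof also miscomputes xy²z, which would be a^p b^p a^p b^p rather than a^(2p) b^(2p), and it wrongly treats one harmless decomposition as settling the matter — the prover does not get to choose the decomposition.)

Correction: The pumping lemma requires |xy| ≤ p, and the argument must handle every decomposition satisfying |xy| ≤ p, |y| ≥ 1. Since s starts with p a's, any such y consists only of a's, say y = a^k with k ≥ 1. Then xy²z = a^(p+k) b^p has unequal numbers of a's and b's, so xy²z ∉ L — the required contradiction.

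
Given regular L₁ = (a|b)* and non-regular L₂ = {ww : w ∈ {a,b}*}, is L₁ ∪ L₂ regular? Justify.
Yes — L₁ ∪ L₂ is regular.

{ww} ⊆ (a|b)*, so L₁ ∪ L₂ = (a|b)*, which is regular.

Note that the bare facts "L₁ regular, L₂ non-regular" do not settle the question by themselves: the closure of regular languages under ∪, ∩, complement and difference applies only when BOTH operands are regular. With a non-regular operand the result can come out regular or non-regular depending on the specific languages, so one has to work out L₁ ∪ L₂ for this particular pair, as above.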